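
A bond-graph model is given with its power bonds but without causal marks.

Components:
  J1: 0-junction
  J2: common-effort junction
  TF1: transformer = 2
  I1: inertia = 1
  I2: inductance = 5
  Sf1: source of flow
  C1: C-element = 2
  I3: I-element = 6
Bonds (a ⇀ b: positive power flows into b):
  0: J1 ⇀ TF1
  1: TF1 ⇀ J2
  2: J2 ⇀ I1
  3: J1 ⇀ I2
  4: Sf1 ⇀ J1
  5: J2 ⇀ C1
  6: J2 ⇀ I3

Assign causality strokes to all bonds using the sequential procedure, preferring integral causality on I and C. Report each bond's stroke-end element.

b0 →J1
b1 →TF1
b2 →I1
b3 →I2
b4 →Sf1
b5 →J2
b6 →I3

β4 stroke→Sf1  (Sf1: flow source, stroke at near end)
β2 stroke→I1  (I1 outputs flow p/I1)
β3 stroke→I2  (I2: I, integral causality)
β0 stroke→J1  (J1: last free bond brings effort in)
β1 stroke→TF1  (through TF1, causality passes straight; one stroke at TF1)
β5 stroke→J2  (C1: C, integral causality)
β6 stroke→I3  (J2 effort already set via bond 5)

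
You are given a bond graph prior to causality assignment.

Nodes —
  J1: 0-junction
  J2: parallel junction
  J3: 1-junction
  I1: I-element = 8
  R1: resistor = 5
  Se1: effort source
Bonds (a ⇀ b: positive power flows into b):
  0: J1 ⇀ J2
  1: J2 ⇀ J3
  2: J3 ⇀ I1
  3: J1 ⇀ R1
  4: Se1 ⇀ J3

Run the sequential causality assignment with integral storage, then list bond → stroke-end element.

#4 →J3  (Se1 (Se) sets effort on bond)
#2 →I1  (prefer integral on I1)
#1 →J3  (J3: bond 2 brought flow, rest push out)
#0 →J2  (closing 0-jn rule on J2)
#3 →J1  (J1 needs exactly one e-in)

#0 stroke→J2
#1 stroke→J3
#2 stroke→I1
#3 stroke→J1
#4 stroke→J3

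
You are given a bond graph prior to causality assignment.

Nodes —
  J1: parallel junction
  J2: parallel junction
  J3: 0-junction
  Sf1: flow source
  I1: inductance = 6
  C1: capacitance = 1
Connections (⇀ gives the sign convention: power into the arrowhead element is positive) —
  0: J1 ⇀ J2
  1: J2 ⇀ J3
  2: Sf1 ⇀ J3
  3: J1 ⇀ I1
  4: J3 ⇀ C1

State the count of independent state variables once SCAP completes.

2  (C1, I1 all integral)

b2 stroke at Sf1  (Sf1 fixes flow; stroke at Sf1)
b3 stroke at I1  (I1 outputs flow p/I1)
b0 stroke at J1  (J1: last free bond brings effort in)
b1 stroke at J2  (J2 needs exactly one e-in)
b4 stroke at J3  (closing 0-jn rule on J3)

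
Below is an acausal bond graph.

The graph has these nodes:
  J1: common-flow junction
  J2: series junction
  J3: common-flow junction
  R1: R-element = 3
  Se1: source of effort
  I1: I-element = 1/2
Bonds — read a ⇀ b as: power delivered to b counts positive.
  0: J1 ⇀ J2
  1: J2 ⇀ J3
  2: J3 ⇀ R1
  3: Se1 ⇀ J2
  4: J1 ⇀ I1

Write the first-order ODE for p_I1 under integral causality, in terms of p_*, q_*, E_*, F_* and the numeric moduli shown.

b3 stroke→J2  (Se1 (Se) sets effort on bond)
b4 stroke→I1  (I1: I, integral causality)
b0 stroke→J1  (1-jn J1 has f-setter on 4)
b1 stroke→J2  (common-f at J2 fixed by 0)
b2 stroke→J3  (1-jn J3 has f-setter on 1)

dp_I1/dt = E_Se1 - 6*p_I1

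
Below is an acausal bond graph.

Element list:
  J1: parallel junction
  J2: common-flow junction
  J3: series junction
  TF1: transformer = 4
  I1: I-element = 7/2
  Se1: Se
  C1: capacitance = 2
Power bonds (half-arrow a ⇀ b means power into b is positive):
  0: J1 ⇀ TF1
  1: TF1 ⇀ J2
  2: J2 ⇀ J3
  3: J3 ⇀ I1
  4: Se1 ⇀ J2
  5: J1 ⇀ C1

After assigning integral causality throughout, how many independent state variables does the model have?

2  (C1, I1 all integral)

b4 stroke at J2  (Se1 fixes effort; stroke away)
b3 stroke at I1  (I1: I, integral causality)
b2 stroke at J3  (1-jn J3 has f-setter on 3)
b1 stroke at J2  (J2 flow already set via bond 2)
b0 stroke at TF1  (TF1 one-in-one-out from 1)
b5 stroke at J1  (only one effort-in slot at J1)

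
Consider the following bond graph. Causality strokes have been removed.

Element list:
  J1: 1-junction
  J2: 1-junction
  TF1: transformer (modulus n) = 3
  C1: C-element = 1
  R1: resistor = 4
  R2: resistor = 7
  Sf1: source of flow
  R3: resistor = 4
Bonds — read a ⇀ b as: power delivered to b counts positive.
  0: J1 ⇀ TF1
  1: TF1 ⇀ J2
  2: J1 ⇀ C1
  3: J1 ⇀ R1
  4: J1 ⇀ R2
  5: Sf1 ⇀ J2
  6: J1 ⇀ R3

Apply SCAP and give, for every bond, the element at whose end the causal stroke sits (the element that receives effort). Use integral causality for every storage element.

#0 stroke at TF1
#1 stroke at J2
#2 stroke at J1
#3 stroke at J1
#4 stroke at J1
#5 stroke at Sf1
#6 stroke at J1

#5 →Sf1  (Sf1 fixes flow; stroke at Sf1)
#1 →J2  (common-f at J2 fixed by 5)
#0 →TF1  (TF TF1: opposite of bond 1)
#2 →J1  (J1: bond 0 brought flow, rest push out)
#3 →J1  (J1: bond 0 brought flow, rest push out)
#4 →J1  (J1 flow already set via bond 0)
#6 →J1  (J1 flow already set via bond 0)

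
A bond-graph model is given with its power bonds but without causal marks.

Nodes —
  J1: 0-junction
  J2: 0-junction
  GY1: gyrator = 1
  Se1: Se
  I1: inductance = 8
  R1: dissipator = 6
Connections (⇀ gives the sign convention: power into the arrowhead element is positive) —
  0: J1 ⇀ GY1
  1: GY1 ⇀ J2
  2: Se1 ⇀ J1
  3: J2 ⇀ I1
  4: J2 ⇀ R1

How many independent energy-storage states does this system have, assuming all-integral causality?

b2 |J1  (source Se1 imposes e)
b0 |GY1  (common-e at J1 fixed by 2)
b1 |GY1  (GY GY1: same side as bond 0)
b3 |I1  (I1 outputs flow p/I1)
b4 |J2  (closing 0-jn rule on J2)

1  (I1 all integral)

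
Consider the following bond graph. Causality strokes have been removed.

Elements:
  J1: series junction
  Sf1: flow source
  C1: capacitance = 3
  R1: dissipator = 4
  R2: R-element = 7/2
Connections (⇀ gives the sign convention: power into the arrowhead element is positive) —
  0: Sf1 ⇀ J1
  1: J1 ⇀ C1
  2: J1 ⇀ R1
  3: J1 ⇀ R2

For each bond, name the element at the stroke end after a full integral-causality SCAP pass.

bond 0 stroke at Sf1
bond 1 stroke at J1
bond 2 stroke at J1
bond 3 stroke at J1

β0 →Sf1  (Sf1 (Sf) sets flow on bond)
β1 →J1  (J1: bond 0 brought flow, rest push out)
β2 →J1  (J1: bond 0 brought flow, rest push out)
β3 →J1  (1-jn J1 has f-setter on 0)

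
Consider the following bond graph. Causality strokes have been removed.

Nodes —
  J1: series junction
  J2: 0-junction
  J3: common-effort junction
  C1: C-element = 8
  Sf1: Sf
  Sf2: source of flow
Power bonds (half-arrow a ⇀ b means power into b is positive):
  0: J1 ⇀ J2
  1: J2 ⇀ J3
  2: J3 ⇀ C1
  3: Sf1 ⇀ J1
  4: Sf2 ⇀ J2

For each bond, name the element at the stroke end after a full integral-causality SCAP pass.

β0 stroke→J1
β1 stroke→J2
β2 stroke→J3
β3 stroke→Sf1
β4 stroke→Sf2

b3 stroke at Sf1  (Sf1 fixes flow; stroke at Sf1)
b4 stroke at Sf2  (source Sf2 imposes f)
b0 stroke at J1  (1-jn J1 has f-setter on 3)
b1 stroke at J2  (J2: last free bond brings effort in)
b2 stroke at J3  (only one effort-in slot at J3)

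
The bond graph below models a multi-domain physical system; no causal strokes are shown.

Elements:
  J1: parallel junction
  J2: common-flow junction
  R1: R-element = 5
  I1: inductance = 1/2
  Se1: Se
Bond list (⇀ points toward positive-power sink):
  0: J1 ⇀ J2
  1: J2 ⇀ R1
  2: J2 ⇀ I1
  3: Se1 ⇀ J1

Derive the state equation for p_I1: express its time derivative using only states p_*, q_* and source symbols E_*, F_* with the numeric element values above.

β3 →J1  (Se1 fixes effort; stroke away)
β0 →J2  (0-jn J1 has e-setter on 3)
β2 →I1  (I1 integral (f out))
β1 →J2  (1-jn J2 has f-setter on 2)

dp_I1/dt = E_Se1 - 10*p_I1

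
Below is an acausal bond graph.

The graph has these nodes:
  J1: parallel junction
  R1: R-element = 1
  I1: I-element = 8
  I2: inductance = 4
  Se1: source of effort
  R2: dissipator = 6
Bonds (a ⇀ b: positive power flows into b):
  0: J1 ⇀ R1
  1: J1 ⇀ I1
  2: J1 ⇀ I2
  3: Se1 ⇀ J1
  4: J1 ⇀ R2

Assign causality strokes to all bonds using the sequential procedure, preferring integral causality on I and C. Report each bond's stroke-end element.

b3 →J1  (source Se1 imposes e)
b0 →R1  (0-jn J1 has e-setter on 3)
b1 →I1  (common-e at J1 fixed by 3)
b2 →I2  (J1: bond 3 brought effort, rest push out)
b4 →R2  (J1 effort already set via bond 3)

b0 →R1
b1 →I1
b2 →I2
b3 →J1
b4 →R2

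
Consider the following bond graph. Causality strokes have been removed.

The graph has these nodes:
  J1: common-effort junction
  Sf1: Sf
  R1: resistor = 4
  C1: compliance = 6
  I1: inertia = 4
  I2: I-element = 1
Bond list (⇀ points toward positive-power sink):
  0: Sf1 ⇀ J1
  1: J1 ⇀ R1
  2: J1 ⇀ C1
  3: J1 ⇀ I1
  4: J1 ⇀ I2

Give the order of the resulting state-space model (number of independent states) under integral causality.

3  (C1, I1, I2 all integral)

β0 stroke→Sf1  (Sf1 fixes flow; stroke at Sf1)
β2 stroke→J1  (C1: C, integral causality)
β1 stroke→R1  (0-jn J1 has e-setter on 2)
β3 stroke→I1  (0-jn J1 has e-setter on 2)
β4 stroke→I2  (J1: bond 2 brought effort, rest push out)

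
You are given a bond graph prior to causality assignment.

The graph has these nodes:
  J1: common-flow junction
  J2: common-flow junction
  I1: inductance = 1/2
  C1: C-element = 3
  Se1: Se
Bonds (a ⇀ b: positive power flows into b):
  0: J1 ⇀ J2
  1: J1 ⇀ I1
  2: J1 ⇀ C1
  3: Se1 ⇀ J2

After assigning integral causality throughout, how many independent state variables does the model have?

#3 |J2  (source Se1 imposes e)
#0 |J1  (only one flow-in slot at J2)
#1 |I1  (I1 outputs flow p/I1)
#2 |J1  (1-jn J1 has f-setter on 1)

2  (C1, I1 all integral)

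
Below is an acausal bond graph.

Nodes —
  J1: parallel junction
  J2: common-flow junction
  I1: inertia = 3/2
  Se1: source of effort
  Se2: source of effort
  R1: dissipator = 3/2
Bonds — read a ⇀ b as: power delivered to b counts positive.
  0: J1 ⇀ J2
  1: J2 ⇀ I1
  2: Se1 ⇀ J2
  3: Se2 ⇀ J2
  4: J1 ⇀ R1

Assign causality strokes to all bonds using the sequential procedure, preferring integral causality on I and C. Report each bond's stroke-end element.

b2 →J2  (Se1 (Se) sets effort on bond)
b3 →J2  (source Se2 imposes e)
b1 →I1  (I1: I, integral causality)
b0 →J2  (1-jn J2 has f-setter on 1)
b4 →J1  (closing 0-jn rule on J1)

bond 0 |J2
bond 1 |I1
bond 2 |J2
bond 3 |J2
bond 4 |J1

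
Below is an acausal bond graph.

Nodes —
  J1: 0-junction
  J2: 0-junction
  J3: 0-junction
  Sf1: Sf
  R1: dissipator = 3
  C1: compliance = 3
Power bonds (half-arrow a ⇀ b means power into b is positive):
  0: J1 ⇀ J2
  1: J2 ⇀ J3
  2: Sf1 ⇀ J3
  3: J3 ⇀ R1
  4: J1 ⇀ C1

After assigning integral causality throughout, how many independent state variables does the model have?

β2 →Sf1  (source Sf1 imposes f)
β4 →J1  (prefer integral on C1)
β0 →J2  (J1 effort already set via bond 4)
β1 →J3  (J2: bond 0 brought effort, rest push out)
β3 →R1  (0-jn J3 has e-setter on 1)

1  (C1 all integral)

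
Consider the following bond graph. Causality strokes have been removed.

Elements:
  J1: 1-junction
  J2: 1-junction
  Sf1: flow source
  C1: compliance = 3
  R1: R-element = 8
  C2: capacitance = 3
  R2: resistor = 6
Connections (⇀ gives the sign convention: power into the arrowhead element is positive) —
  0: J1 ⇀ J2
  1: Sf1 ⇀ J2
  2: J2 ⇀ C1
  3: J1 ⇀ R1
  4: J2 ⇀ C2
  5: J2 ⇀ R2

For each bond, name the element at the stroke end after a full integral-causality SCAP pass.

b0 stroke→J2
b1 stroke→Sf1
b2 stroke→J2
b3 stroke→J1
b4 stroke→J2
b5 stroke→J2

#1 |Sf1  (Sf1 (Sf) sets flow on bond)
#0 |J2  (1-jn J2 has f-setter on 1)
#2 |J2  (J2 flow already set via bond 1)
#4 |J2  (1-jn J2 has f-setter on 1)
#5 |J2  (1-jn J2 has f-setter on 1)
#3 |J1  (common-f at J1 fixed by 0)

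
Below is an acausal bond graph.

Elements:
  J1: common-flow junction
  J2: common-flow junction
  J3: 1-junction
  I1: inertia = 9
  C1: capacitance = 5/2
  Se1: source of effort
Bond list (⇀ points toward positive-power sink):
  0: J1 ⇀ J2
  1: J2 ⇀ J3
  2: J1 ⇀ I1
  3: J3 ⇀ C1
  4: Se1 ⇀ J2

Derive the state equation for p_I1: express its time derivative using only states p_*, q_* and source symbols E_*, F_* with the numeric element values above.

dp_I1/dt = E_Se1 - 2*q_C1/5

β4 →J2  (source Se1 imposes e)
β2 →I1  (prefer integral on I1)
β0 →J1  (J1: bond 2 brought flow, rest push out)
β1 →J2  (J2: bond 0 brought flow, rest push out)
β3 →J3  (J3 flow already set via bond 1)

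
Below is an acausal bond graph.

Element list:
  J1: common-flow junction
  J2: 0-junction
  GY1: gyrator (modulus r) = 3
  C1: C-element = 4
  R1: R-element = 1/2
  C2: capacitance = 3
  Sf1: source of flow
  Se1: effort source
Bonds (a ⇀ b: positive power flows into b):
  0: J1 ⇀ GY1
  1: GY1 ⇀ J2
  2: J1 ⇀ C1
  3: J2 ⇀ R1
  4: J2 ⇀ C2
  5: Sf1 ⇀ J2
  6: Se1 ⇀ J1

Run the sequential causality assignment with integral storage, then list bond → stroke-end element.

b5 |Sf1  (Sf1 (Sf) sets flow on bond)
b6 |J1  (Se1 fixes effort; stroke away)
b2 |J1  (prefer integral on C1)
b0 |GY1  (J1 needs exactly one f-in)
b1 |GY1  (GY1: gyrator matches bond 0)
b4 |J2  (C2 integral (e out))
b3 |R1  (0-jn J2 has e-setter on 4)

b0 |GY1
b1 |GY1
b2 |J1
b3 |R1
b4 |J2
b5 |Sf1
b6 |J1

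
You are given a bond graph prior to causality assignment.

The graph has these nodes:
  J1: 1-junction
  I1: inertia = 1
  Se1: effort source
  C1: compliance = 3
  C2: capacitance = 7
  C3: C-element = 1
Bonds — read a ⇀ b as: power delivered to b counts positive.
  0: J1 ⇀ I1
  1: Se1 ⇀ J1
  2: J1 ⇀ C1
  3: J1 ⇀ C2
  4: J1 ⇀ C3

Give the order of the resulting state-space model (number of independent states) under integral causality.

b1 →J1  (Se1 (Se) sets effort on bond)
b0 →I1  (I1: I, integral causality)
b2 →J1  (J1 flow already set via bond 0)
b3 →J1  (J1: bond 0 brought flow, rest push out)
b4 →J1  (common-f at J1 fixed by 0)

4  (C1, C2, C3, I1 all integral)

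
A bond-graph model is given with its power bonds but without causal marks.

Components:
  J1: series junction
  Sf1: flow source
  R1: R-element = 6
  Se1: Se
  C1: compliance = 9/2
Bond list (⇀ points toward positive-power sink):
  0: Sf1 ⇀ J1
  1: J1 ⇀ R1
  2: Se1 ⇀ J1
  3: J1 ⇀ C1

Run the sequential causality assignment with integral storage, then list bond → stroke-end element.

bond 0 stroke→Sf1  (Sf1: flow source, stroke at near end)
bond 2 stroke→J1  (Se1 fixes effort; stroke away)
bond 1 stroke→J1  (J1: bond 0 brought flow, rest push out)
bond 3 stroke→J1  (J1 flow already set via bond 0)

b0 stroke→Sf1
b1 stroke→J1
b2 stroke→J1
b3 stroke→J1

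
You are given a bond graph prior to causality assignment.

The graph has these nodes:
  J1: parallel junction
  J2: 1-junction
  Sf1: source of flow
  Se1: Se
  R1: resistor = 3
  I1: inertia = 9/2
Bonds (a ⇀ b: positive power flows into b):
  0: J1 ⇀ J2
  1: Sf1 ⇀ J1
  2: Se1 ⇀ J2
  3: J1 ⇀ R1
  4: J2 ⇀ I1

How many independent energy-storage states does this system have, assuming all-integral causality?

b1 stroke at Sf1  (Sf1 (Sf) sets flow on bond)
b2 stroke at J2  (Se1: effort source, stroke at far end)
b4 stroke at I1  (I1 outputs flow p/I1)
b0 stroke at J2  (1-jn J2 has f-setter on 4)
b3 stroke at J1  (closing 0-jn rule on J1)

1  (I1 all integral)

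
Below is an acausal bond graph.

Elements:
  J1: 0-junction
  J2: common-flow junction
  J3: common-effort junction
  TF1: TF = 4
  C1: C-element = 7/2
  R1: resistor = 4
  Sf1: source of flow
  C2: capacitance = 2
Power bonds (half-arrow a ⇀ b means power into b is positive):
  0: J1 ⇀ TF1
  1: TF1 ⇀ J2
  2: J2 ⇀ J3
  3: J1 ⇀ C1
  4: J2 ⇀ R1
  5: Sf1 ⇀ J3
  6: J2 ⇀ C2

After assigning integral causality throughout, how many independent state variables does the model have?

#5 |Sf1  (Sf1 fixes flow; stroke at Sf1)
#2 |J3  (only one effort-in slot at J3)
#1 |J2  (J2 flow already set via bond 2)
#4 |J2  (common-f at J2 fixed by 2)
#6 |J2  (common-f at J2 fixed by 2)
#0 |TF1  (through TF1, causality passes straight; one stroke at TF1)
#3 |J1  (only one effort-in slot at J1)

2  (C1, C2 all integral)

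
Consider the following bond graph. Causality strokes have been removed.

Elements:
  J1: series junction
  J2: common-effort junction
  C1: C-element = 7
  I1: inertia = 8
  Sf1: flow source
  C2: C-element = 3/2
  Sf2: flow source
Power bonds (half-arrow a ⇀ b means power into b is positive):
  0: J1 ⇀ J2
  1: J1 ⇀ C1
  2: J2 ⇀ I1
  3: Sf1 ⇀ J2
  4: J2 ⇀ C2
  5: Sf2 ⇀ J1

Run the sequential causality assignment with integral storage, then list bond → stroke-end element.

b3 stroke at Sf1  (Sf1 fixes flow; stroke at Sf1)
b5 stroke at Sf2  (Sf2: flow source, stroke at near end)
b0 stroke at J1  (1-jn J1 has f-setter on 5)
b1 stroke at J1  (J1: bond 5 brought flow, rest push out)
b2 stroke at I1  (prefer integral on I1)
b4 stroke at J2  (J2: last free bond brings effort in)

#0 stroke at J1
#1 stroke at J1
#2 stroke at I1
#3 stroke at Sf1
#4 stroke at J2
#5 stroke at Sf2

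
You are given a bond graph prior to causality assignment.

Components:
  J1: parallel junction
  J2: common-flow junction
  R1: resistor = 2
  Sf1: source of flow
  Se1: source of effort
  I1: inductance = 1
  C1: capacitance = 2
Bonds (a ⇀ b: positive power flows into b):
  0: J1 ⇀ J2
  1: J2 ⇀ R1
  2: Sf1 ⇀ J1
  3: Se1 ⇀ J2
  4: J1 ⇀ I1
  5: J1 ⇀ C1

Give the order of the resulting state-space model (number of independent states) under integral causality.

β2 stroke→Sf1  (Sf1 (Sf) sets flow on bond)
β3 stroke→J2  (source Se1 imposes e)
β4 stroke→I1  (I1 integral (f out))
β5 stroke→J1  (prefer integral on C1)
β0 stroke→J2  (J1: bond 5 brought effort, rest push out)
β1 stroke→R1  (J2 needs exactly one f-in)

2  (C1, I1 all integral)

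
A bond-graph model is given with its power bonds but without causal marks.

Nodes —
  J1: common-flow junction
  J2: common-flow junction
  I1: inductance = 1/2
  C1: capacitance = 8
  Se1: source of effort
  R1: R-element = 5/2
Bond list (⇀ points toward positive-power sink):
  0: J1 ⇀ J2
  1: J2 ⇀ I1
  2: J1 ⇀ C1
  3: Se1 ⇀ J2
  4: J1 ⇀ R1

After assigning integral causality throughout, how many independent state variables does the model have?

2  (C1, I1 all integral)

b3 →J2  (Se1 (Se) sets effort on bond)
b1 →I1  (I1 integral (f out))
b0 →J2  (common-f at J2 fixed by 1)
b2 →J1  (J1: bond 0 brought flow, rest push out)
b4 →J1  (1-jn J1 has f-setter on 0)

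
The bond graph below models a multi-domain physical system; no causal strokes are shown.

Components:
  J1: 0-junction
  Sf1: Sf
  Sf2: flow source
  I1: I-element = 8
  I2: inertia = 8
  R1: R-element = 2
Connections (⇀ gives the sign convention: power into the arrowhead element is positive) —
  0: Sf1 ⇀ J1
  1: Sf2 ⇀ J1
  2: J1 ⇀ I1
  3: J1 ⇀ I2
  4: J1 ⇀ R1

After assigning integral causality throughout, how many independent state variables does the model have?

#0 |Sf1  (Sf1 fixes flow; stroke at Sf1)
#1 |Sf2  (Sf2 fixes flow; stroke at Sf2)
#2 |I1  (I1 integral (f out))
#3 |I2  (prefer integral on I2)
#4 |J1  (closing 0-jn rule on J1)

2  (I1, I2 all integral)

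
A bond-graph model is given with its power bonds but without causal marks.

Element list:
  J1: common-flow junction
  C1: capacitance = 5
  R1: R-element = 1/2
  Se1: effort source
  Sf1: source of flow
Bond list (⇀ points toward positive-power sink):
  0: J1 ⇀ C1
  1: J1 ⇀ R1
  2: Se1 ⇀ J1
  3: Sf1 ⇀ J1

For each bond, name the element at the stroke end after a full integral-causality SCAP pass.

b2 stroke at J1  (source Se1 imposes e)
b3 stroke at Sf1  (Sf1 (Sf) sets flow on bond)
b0 stroke at J1  (1-jn J1 has f-setter on 3)
b1 stroke at J1  (J1 flow already set via bond 3)

β0 stroke→J1
β1 stroke→J1
β2 stroke→J1
β3 stroke→Sf1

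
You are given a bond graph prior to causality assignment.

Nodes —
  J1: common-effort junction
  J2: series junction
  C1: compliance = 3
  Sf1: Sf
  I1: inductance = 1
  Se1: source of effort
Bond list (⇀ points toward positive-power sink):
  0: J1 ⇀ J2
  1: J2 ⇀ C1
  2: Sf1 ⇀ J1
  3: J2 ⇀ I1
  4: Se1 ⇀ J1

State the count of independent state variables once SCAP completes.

2  (C1, I1 all integral)

b2 →Sf1  (Sf1 fixes flow; stroke at Sf1)
b4 →J1  (source Se1 imposes e)
b0 →J2  (0-jn J1 has e-setter on 4)
b1 →J2  (C1 integral (e out))
b3 →I1  (only one flow-in slot at J2)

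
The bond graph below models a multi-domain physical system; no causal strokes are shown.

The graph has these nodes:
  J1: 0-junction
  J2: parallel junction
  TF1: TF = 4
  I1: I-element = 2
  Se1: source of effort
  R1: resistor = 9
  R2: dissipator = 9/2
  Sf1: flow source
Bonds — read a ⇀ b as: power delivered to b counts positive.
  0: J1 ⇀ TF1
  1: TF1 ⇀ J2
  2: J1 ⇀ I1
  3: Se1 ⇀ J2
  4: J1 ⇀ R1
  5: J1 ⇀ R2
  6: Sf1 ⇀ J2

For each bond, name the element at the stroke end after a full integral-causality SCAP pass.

#3 stroke→J2  (Se1 (Se) sets effort on bond)
#6 stroke→Sf1  (Sf1 fixes flow; stroke at Sf1)
#1 stroke→TF1  (0-jn J2 has e-setter on 3)
#0 stroke→J1  (TF1: transformer flips bond 1)
#2 stroke→I1  (common-e at J1 fixed by 0)
#4 stroke→R1  (0-jn J1 has e-setter on 0)
#5 stroke→R2  (common-e at J1 fixed by 0)

#0 |J1
#1 |TF1
#2 |I1
#3 |J2
#4 |R1
#5 |R2
#6 |Sf1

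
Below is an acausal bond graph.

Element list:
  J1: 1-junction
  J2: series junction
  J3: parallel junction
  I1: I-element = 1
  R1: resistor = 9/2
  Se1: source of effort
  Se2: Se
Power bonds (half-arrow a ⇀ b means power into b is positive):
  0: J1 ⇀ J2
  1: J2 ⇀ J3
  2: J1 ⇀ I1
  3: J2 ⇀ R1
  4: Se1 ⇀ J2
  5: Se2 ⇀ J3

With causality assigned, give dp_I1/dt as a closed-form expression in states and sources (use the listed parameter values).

bond 4 |J2  (Se1 (Se) sets effort on bond)
bond 5 |J3  (Se2 fixes effort; stroke away)
bond 1 |J2  (J3: bond 5 brought effort, rest push out)
bond 2 |I1  (I1 outputs flow p/I1)
bond 0 |J1  (1-jn J1 has f-setter on 2)
bond 3 |J2  (J2 flow already set via bond 0)

dp_I1/dt = E_Se1 - E_Se2 - 9*p_I1/2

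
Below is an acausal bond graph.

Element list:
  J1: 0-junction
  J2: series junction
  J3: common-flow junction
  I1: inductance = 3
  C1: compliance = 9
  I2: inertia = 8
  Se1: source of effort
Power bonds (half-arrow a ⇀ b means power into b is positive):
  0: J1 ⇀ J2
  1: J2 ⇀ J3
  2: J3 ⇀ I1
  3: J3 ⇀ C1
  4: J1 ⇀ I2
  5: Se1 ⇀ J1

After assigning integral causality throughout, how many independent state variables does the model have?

3  (C1, I1, I2 all integral)

b5 stroke at J1  (Se1 fixes effort; stroke away)
b0 stroke at J2  (common-e at J1 fixed by 5)
b4 stroke at I2  (0-jn J1 has e-setter on 5)
b1 stroke at J3  (only one flow-in slot at J2)
b2 stroke at I1  (I1 outputs flow p/I1)
b3 stroke at J3  (1-jn J3 has f-setter on 2)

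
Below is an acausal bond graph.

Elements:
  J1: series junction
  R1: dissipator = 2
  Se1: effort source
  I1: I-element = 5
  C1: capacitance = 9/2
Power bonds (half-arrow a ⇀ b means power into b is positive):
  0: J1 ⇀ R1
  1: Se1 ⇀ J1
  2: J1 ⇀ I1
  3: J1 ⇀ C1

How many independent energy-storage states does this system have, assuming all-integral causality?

bond 1 →J1  (Se1: effort source, stroke at far end)
bond 2 →I1  (prefer integral on I1)
bond 0 →J1  (common-f at J1 fixed by 2)
bond 3 →J1  (common-f at J1 fixed by 2)

2  (C1, I1 all integral)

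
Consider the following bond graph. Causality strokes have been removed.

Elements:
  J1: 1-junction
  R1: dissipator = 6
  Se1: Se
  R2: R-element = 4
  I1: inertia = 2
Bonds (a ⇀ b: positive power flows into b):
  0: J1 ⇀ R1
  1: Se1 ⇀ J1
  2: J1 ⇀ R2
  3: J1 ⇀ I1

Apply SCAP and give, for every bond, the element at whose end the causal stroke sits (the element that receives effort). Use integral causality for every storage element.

β0 stroke at J1
β1 stroke at J1
β2 stroke at J1
β3 stroke at I1

#1 |J1  (source Se1 imposes e)
#3 |I1  (I1 integral (f out))
#0 |J1  (1-jn J1 has f-setter on 3)
#2 |J1  (1-jn J1 has f-setter on 3)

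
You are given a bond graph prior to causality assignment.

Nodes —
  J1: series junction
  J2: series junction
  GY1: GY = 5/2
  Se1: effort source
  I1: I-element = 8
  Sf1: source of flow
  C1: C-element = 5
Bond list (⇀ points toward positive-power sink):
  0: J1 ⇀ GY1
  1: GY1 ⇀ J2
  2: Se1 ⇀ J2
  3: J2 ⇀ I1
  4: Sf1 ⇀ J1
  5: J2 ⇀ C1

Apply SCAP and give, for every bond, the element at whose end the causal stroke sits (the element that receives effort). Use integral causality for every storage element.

β2 |J2  (source Se1 imposes e)
β4 |Sf1  (Sf1 fixes flow; stroke at Sf1)
β0 |J1  (common-f at J1 fixed by 4)
β1 |J2  (GY GY1: same side as bond 0)
β3 |I1  (prefer integral on I1)
β5 |J2  (common-f at J2 fixed by 3)

β0 stroke→J1
β1 stroke→J2
β2 stroke→J2
β3 stroke→I1
β4 stroke→Sf1
β5 stroke→J2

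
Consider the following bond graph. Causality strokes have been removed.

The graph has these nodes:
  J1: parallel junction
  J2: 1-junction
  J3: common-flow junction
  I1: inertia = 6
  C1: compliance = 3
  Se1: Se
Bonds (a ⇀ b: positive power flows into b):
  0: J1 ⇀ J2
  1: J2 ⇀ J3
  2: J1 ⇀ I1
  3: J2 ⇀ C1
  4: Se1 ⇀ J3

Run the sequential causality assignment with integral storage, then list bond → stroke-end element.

b4 stroke→J3  (Se1 fixes effort; stroke away)
b1 stroke→J2  (J3: last free bond brings flow in)
b2 stroke→I1  (I1: I, integral causality)
b0 stroke→J1  (only one effort-in slot at J1)
b3 stroke→J2  (common-f at J2 fixed by 0)

β0 |J1
β1 |J2
β2 |I1
β3 |J2
β4 |J3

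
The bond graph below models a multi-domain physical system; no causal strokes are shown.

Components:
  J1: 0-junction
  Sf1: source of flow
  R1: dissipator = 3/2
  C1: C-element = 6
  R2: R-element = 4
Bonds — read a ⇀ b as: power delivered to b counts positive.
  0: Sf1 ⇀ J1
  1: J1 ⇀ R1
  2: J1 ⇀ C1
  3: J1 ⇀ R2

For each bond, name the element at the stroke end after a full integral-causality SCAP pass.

β0 stroke→Sf1  (Sf1 (Sf) sets flow on bond)
β2 stroke→J1  (C1 integral (e out))
β1 stroke→R1  (common-e at J1 fixed by 2)
β3 stroke→R2  (J1 effort already set via bond 2)

b0 stroke→Sf1
b1 stroke→R1
b2 stroke→J1
b3 stroke→R2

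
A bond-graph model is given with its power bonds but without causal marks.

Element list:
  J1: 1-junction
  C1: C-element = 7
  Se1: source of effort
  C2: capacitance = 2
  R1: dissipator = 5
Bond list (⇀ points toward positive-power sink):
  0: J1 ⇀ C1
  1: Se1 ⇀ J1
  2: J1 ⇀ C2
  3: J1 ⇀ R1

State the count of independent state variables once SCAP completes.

#1 stroke at J1  (source Se1 imposes e)
#0 stroke at J1  (C1 integral (e out))
#2 stroke at J1  (C2 integral (e out))
#3 stroke at R1  (only one flow-in slot at J1)

2  (C1, C2 all integral)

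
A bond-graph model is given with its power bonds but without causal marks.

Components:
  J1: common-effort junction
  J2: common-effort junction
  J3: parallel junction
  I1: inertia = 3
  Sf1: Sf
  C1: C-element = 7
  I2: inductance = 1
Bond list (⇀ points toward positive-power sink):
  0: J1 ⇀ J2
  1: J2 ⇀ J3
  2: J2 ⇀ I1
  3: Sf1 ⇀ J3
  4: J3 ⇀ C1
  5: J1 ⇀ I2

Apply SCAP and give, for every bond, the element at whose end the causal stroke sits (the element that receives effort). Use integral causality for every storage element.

#3 stroke→Sf1  (Sf1: flow source, stroke at near end)
#2 stroke→I1  (I1: I, integral causality)
#4 stroke→J3  (C1 integral (e out))
#1 stroke→J2  (0-jn J3 has e-setter on 4)
#0 stroke→J1  (J2: bond 1 brought effort, rest push out)
#5 stroke→I2  (J1: bond 0 brought effort, rest push out)

bond 0 |J1
bond 1 |J2
bond 2 |I1
bond 3 |Sf1
bond 4 |J3
bond 5 |I2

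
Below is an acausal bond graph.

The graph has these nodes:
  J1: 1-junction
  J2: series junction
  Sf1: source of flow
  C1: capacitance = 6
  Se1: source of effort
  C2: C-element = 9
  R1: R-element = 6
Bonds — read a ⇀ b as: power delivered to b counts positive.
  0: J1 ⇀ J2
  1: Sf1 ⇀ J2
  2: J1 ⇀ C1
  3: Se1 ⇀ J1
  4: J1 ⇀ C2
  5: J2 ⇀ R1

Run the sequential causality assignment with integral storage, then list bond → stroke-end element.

b0 stroke→J2
b1 stroke→Sf1
b2 stroke→J1
b3 stroke→J1
b4 stroke→J1
b5 stroke→J2

b1 stroke→Sf1  (Sf1 fixes flow; stroke at Sf1)
b3 stroke→J1  (Se1 fixes effort; stroke away)
b0 stroke→J2  (common-f at J2 fixed by 1)
b5 stroke→J2  (J2 flow already set via bond 1)
b2 stroke→J1  (J1: bond 0 brought flow, rest push out)
b4 stroke→J1  (J1: bond 0 brought flow, rest push out)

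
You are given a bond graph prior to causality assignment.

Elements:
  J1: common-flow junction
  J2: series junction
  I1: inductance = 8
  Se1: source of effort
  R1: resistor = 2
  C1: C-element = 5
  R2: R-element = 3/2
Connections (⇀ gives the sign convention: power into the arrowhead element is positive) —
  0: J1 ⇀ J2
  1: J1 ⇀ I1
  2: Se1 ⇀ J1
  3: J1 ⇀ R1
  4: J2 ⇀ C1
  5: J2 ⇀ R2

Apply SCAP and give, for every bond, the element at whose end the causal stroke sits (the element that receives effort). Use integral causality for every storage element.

#2 stroke at J1  (Se1: effort source, stroke at far end)
#1 stroke at I1  (I1 integral (f out))
#0 stroke at J1  (1-jn J1 has f-setter on 1)
#3 stroke at J1  (common-f at J1 fixed by 1)
#4 stroke at J2  (J2: bond 0 brought flow, rest push out)
#5 stroke at J2  (common-f at J2 fixed by 0)

β0 |J1
β1 |I1
β2 |J1
β3 |J1
β4 |J2
β5 |J2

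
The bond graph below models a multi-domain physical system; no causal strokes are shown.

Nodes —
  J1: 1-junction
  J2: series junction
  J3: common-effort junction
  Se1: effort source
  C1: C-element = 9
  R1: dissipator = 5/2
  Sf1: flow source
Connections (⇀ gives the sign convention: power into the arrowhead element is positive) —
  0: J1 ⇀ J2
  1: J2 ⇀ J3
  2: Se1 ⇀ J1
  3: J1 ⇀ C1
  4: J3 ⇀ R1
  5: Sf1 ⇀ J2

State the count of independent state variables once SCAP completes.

1  (C1 all integral)

b2 stroke→J1  (Se1 (Se) sets effort on bond)
b5 stroke→Sf1  (Sf1: flow source, stroke at near end)
b0 stroke→J2  (common-f at J2 fixed by 5)
b1 stroke→J2  (1-jn J2 has f-setter on 5)
b4 stroke→J3  (J3: last free bond brings effort in)
b3 stroke→J1  (J1 flow already set via bond 0)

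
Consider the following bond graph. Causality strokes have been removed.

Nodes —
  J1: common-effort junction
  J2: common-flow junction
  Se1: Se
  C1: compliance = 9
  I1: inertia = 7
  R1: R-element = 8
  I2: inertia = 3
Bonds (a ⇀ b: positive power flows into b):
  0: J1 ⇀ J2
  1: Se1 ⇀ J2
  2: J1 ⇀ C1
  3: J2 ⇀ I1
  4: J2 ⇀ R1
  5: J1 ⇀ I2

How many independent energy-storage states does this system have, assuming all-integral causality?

3  (C1, I1, I2 all integral)

β1 →J2  (Se1 (Se) sets effort on bond)
β2 →J1  (prefer integral on C1)
β0 →J2  (J1: bond 2 brought effort, rest push out)
β5 →I2  (common-e at J1 fixed by 2)
β3 →I1  (I1 integral (f out))
β4 →J2  (1-jn J2 has f-setter on 3)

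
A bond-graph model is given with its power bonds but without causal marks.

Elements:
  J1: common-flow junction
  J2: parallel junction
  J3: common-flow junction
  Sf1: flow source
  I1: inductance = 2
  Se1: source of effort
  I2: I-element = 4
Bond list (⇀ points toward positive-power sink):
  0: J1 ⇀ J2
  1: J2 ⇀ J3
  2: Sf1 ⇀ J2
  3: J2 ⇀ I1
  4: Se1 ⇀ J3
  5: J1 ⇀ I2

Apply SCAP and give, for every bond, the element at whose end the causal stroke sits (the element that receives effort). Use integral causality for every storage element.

#2 |Sf1  (Sf1: flow source, stroke at near end)
#4 |J3  (source Se1 imposes e)
#1 |J2  (J3 needs exactly one f-in)
#0 |J1  (common-e at J2 fixed by 1)
#3 |I1  (J2: bond 1 brought effort, rest push out)
#5 |I2  (J1: last free bond brings flow in)

b0 stroke at J1
b1 stroke at J2
b2 stroke at Sf1
b3 stroke at I1
b4 stroke at J3
b5 stroke at I2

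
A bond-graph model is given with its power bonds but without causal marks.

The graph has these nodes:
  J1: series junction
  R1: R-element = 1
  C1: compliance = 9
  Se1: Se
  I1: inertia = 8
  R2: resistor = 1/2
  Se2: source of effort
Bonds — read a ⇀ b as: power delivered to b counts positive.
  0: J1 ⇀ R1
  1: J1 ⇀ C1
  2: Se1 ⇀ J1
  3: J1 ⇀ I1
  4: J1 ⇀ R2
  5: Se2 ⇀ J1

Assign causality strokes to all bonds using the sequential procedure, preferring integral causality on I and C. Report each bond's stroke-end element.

β2 stroke→J1  (Se1 (Se) sets effort on bond)
β5 stroke→J1  (Se2 (Se) sets effort on bond)
β1 stroke→J1  (C1 integral (e out))
β3 stroke→I1  (I1: I, integral causality)
β0 stroke→J1  (J1 flow already set via bond 3)
β4 stroke→J1  (1-jn J1 has f-setter on 3)

β0 |J1
β1 |J1
β2 |J1
β3 |I1
β4 |J1
β5 |J1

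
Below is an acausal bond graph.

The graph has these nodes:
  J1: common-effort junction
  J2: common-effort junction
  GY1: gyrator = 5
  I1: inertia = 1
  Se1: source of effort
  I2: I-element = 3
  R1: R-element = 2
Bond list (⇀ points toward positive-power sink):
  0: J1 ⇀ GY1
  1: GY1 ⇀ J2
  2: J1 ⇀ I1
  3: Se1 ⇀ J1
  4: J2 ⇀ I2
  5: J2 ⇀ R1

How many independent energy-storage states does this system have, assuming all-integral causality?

β3 →J1  (Se1: effort source, stroke at far end)
β0 →GY1  (J1: bond 3 brought effort, rest push out)
β2 →I1  (J1 effort already set via bond 3)
β1 →GY1  (GY1 both-in/both-out from 0)
β4 →I2  (prefer integral on I2)
β5 →J2  (J2 needs exactly one e-in)

2  (I1, I2 all integral)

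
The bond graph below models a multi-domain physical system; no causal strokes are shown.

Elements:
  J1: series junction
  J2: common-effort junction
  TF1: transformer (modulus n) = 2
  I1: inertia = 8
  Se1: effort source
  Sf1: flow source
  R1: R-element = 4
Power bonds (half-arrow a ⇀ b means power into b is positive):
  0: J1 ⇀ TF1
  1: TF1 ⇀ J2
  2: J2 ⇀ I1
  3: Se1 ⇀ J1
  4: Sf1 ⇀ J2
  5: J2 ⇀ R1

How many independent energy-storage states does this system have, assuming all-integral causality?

1  (I1 all integral)

bond 3 |J1  (Se1: effort source, stroke at far end)
bond 4 |Sf1  (Sf1 fixes flow; stroke at Sf1)
bond 0 |TF1  (J1: last free bond brings flow in)
bond 1 |J2  (through TF1, causality passes straight; one stroke at TF1)
bond 2 |I1  (common-e at J2 fixed by 1)
bond 5 |R1  (J2: bond 1 brought effort, rest push out)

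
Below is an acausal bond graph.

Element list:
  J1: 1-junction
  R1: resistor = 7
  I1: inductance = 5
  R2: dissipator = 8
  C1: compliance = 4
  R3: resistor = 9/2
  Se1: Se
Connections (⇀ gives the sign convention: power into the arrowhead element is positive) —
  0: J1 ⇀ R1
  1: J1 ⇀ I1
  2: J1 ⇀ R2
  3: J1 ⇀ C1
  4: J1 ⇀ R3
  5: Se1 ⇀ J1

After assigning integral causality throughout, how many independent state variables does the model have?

b5 stroke at J1  (Se1 (Se) sets effort on bond)
b1 stroke at I1  (I1: I, integral causality)
b0 stroke at J1  (J1: bond 1 brought flow, rest push out)
b2 stroke at J1  (J1: bond 1 brought flow, rest push out)
b3 stroke at J1  (common-f at J1 fixed by 1)
b4 stroke at J1  (common-f at J1 fixed by 1)

2  (C1, I1 all integral)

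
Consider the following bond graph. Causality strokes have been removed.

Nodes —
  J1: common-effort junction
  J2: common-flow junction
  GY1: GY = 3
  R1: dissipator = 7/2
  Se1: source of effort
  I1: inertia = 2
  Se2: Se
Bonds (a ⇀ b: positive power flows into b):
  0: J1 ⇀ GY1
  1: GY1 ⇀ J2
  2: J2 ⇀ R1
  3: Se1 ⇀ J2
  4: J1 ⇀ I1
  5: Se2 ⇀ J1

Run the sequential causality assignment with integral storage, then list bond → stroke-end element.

β0 stroke at GY1
β1 stroke at GY1
β2 stroke at J2
β3 stroke at J2
β4 stroke at I1
β5 stroke at J1

β3 stroke at J2  (Se1 fixes effort; stroke away)
β5 stroke at J1  (Se2 (Se) sets effort on bond)
β0 stroke at GY1  (common-e at J1 fixed by 5)
β4 stroke at I1  (J1 effort already set via bond 5)
β1 stroke at GY1  (GY1 both-in/both-out from 0)
β2 stroke at J2  (J2: bond 1 brought flow, rest push out)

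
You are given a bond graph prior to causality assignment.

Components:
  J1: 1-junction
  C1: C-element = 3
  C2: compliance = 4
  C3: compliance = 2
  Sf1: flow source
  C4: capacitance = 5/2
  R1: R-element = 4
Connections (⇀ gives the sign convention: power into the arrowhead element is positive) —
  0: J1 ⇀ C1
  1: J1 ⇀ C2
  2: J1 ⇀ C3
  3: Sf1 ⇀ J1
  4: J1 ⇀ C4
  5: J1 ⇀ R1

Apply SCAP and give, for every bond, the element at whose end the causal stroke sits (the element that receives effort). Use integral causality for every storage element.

β3 →Sf1  (source Sf1 imposes f)
β0 →J1  (common-f at J1 fixed by 3)
β1 →J1  (J1 flow already set via bond 3)
β2 →J1  (J1 flow already set via bond 3)
β4 →J1  (1-jn J1 has f-setter on 3)
β5 →J1  (1-jn J1 has f-setter on 3)

#0 |J1
#1 |J1
#2 |J1
#3 |Sf1
#4 |J1
#5 |J1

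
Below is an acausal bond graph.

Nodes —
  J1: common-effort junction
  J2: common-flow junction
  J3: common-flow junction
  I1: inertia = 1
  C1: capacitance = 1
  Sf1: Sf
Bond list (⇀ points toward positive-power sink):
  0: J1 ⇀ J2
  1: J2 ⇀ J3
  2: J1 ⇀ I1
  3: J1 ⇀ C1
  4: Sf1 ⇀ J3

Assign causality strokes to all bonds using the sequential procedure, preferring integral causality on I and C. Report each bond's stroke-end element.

bond 4 stroke at Sf1  (Sf1 fixes flow; stroke at Sf1)
bond 1 stroke at J3  (J3: bond 4 brought flow, rest push out)
bond 0 stroke at J2  (common-f at J2 fixed by 1)
bond 2 stroke at I1  (I1: I, integral causality)
bond 3 stroke at J1  (only one effort-in slot at J1)

β0 →J2
β1 →J3
β2 →I1
β3 →J1
β4 →Sf1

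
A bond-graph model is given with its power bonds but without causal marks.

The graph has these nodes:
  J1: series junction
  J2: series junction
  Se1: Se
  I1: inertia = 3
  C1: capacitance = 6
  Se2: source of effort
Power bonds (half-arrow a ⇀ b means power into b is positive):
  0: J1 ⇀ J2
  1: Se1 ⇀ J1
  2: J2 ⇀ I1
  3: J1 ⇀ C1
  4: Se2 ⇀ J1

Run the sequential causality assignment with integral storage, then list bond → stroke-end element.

β1 stroke→J1  (Se1 (Se) sets effort on bond)
β4 stroke→J1  (source Se2 imposes e)
β2 stroke→I1  (I1: I, integral causality)
β0 stroke→J2  (common-f at J2 fixed by 2)
β3 stroke→J1  (J1 flow already set via bond 0)

#0 →J2
#1 →J1
#2 →I1
#3 →J1
#4 →J1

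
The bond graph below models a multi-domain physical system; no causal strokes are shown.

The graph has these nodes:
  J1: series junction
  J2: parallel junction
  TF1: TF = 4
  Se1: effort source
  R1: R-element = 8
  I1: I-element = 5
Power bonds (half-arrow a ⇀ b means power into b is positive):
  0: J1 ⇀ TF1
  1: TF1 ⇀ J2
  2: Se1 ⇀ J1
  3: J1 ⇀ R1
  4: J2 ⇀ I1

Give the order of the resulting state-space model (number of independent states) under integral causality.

β2 stroke at J1  (source Se1 imposes e)
β4 stroke at I1  (I1 outputs flow p/I1)
β1 stroke at J2  (J2: last free bond brings effort in)
β0 stroke at TF1  (TF TF1: opposite of bond 1)
β3 stroke at J1  (1-jn J1 has f-setter on 0)

1  (I1 all integral)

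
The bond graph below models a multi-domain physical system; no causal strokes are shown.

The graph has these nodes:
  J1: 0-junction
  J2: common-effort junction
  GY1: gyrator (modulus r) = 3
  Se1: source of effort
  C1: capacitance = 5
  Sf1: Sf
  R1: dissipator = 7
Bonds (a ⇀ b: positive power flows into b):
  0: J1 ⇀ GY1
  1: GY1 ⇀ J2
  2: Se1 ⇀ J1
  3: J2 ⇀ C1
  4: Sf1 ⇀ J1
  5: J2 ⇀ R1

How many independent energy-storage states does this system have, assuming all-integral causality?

β2 stroke at J1  (Se1: effort source, stroke at far end)
β4 stroke at Sf1  (Sf1: flow source, stroke at near end)
β0 stroke at GY1  (common-e at J1 fixed by 2)
β1 stroke at GY1  (GY1 both-in/both-out from 0)
β3 stroke at J2  (prefer integral on C1)
β5 stroke at R1  (0-jn J2 has e-setter on 3)

1  (C1 all integral)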